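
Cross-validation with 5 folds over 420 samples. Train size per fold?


Fold size = 420/5 = 84
Training per fold = 420 - 84 = 336

336


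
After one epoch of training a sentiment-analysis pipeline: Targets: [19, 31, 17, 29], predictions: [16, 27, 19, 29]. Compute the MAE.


Absolute errors: |19-16|=3, |31-27|=4, |17-19|=2, |29-29|=0
Sum = 9
MAE = 9/4 = 9/4

9/4


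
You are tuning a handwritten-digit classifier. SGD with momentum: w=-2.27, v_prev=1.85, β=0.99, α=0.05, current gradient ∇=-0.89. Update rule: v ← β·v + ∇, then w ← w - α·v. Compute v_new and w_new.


v_new = 0.99·1.85 - 0.89 = 1.8315 - 0.89 = 0.9415
w_new = -2.27 - 0.05·0.9415 = -2.27 - 0.047075 = -2.317075

v_new=0.9415, w_new=-2.317075


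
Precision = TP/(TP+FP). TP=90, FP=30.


Precision = TP/(TP+FP)
= 90/(90+30)
= 90/120 = 75.0%

75.0%


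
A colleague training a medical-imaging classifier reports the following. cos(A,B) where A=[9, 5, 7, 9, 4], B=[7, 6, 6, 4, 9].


A·B = 9·7 + 5·6 + 7·6 + 9·4 + 4·9 = 207
‖A‖ = √252 = 15.8745, ‖B‖ = √218 = 14.7648
cos = 207/(√252·√218) = 207/√54936 = 0.8832

0.8832


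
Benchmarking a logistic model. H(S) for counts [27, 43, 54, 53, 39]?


Probabilities: [27/216, 43/216, 54/216, 53/216, 39/216] ≈ [0.125, 0.1991, 0.25, 0.2454, 0.1806]
H = -((27/216)·log₂(27/216) + (43/216)·log₂(43/216) + (54/216)·log₂(54/216) + (53/216)·log₂(53/216) + (39/216)·log₂(39/216))
  = 2.2818 bits

2.2818 bits


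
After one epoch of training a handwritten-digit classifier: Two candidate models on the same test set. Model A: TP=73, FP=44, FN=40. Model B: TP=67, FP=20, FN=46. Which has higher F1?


Model A: P=73/117=0.6239, R=73/113=0.646, F1=2PR/(P+R)=2TP/(2TP+FP+FN)=146/230=0.6348
Model B: P=67/87=0.7701, R=67/113=0.5929, F1=2PR/(P+R)=2TP/(2TP+FP+FN)=134/200=0.67
0.6348 < 0.67 → Model B

Model B


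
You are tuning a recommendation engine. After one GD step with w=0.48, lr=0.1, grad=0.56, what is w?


w_new = w - α·∇
= 0.48 - 0.1·0.56
= 0.48 - 0.056
= 0.424

0.424


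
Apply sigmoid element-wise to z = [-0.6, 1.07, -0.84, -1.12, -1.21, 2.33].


σ(-0.6) = 1/(1+e^0.6) = 0.3543
σ(1.07) = 1/(1+e^-1.07) = 0.7446
σ(-0.84) = 1/(1+e^0.84) = 0.3015
σ(-1.12) = 1/(1+e^1.12) = 0.246
σ(-1.21) = 1/(1+e^1.21) = 0.2297
σ(2.33) = 1/(1+e^-2.33) = 0.9113
result = [0.3543, 0.7446, 0.3015, 0.246, 0.2297, 0.9113]

[0.3543, 0.7446, 0.3015, 0.246, 0.2297, 0.9113]


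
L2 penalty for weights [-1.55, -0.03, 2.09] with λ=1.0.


‖w‖₂² = (-1.55)² + (-0.03)² + (2.09)²
     = 2.4025 + 0.0009 + 4.3681
     = 6.7715
λ·‖w‖₂² = 1.0·6.7715 = 6.7715

6.7715


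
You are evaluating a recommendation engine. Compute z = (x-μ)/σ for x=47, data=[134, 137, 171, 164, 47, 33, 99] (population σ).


μ = 112.1429, σ = 50.6089
z = (47 - 112.1429)/50.6089 = -1.2872

-1.2872


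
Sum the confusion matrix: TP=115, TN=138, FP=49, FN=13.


Total = TP + TN + FP + FN
= 115 + 138 + 49 + 13
= 315
(Predicted positive: 164, predicted negative: 151)

315


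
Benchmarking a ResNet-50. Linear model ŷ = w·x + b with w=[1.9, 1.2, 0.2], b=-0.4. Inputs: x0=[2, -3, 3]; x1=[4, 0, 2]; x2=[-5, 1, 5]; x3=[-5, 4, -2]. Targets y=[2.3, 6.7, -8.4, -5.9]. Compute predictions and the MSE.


ŷ0 = (1.9)·(2) + (1.2)·(-3) + (0.2)·(3) - 0.4 = 0.4
ŷ1 = (1.9)·(4) + (1.2)·(0) + (0.2)·(2) - 0.4 = 7.6
ŷ2 = (1.9)·(-5) + (1.2)·(1) + (0.2)·(5) - 0.4 = -7.7
ŷ3 = (1.9)·(-5) + (1.2)·(4) + (0.2)·(-2) - 0.4 = -5.5
errors² = [3.61, 0.81, 0.49, 0.16]
MSE = 5.0700/4 = 1.2675

1.2675


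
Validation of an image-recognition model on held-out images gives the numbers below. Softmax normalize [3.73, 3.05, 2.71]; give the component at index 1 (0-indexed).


Exponentials: e^3.73=41.6791, e^3.05=21.1153, e^2.71=15.0293
Sum = 77.8237
Softmax = [0.5356, 0.2713, 0.1931]
p[1] = 21.1153/77.8237 = 0.2713

0.2713


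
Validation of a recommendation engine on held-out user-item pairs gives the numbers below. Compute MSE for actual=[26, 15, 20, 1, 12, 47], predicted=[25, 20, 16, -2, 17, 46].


Squared errors: (26-25)²=1, (15-20)²=25, (20-16)²=16, (1+ 2)²=9, (12-17)²=25, (47-46)²=1
Sum = 77
MSE = 77/6 = 77/6

77/6


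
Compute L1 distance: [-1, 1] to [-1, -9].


d = |-1+ 1| + |1+ 9|
  = 0 + 10
  = 10

10


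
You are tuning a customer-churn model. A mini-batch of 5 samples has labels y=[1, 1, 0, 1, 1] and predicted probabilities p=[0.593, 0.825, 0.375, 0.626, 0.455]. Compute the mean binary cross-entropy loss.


L[0] = -ln(0.593) = 0.5226
L[1] = -ln(0.825) = 0.1924
L[2] = -ln(1-0.375) = -ln(0.625) = 0.47
L[3] = -ln(0.626) = 0.4684
L[4] = -ln(0.455) = 0.7875
mean = (0.5226 + 0.1924 + 0.47 + 0.4684 + 0.7875)/5 = 0.4882

0.4882


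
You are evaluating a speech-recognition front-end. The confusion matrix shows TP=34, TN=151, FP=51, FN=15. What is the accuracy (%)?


Accuracy = (TP+TN)/(TP+TN+FP+FN)
= (34+151)/(251)
= 185/251 = 73.71%

73.71%


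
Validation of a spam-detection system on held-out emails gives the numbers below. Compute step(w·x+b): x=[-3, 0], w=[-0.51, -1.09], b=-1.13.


z = (-3)·(-0.51) + (0)·(-1.09) - 1.13
  = 0.4
step(z) = 1 (z≥0)

1


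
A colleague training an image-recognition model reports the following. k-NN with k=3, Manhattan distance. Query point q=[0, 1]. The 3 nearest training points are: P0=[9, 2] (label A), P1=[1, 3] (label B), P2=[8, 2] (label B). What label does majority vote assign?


d(q,P0) = 10  (label A)
d(q,P1) = 3  (label B)
d(q,P2) = 9  (label B)
Votes: A=1, B=2
Majority → B

B


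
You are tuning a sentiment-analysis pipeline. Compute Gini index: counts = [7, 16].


Probabilities: [7/23, 16/23] ≈ [0.3043, 0.6957]
Σpᵢ² = (49 + 256)/23² = 305/529
Gini = 1 - Σpᵢ² = 1 - 305/529 = 0.4234

0.4234


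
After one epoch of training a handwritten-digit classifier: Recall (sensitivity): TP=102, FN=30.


Recall = TP/(TP+FN)
= 102/(102+30)
= 102/132 = 77.27%

77.27%


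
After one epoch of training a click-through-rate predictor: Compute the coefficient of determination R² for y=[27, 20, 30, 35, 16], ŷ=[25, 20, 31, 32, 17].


ȳ = 25.6
SS_res = Σ(y-ŷ)² = 15
SS_tot = Σ(y-ȳ)² = 233.2
R² = 1 - SS_res/SS_tot = 1 - 0.0643 = 0.9357

0.9357


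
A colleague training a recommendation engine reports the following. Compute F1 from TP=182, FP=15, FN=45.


Precision = 182/197 = 0.9239
Recall = 182/227 = 0.8018
F1 = 2·P·R/(P+R) = 2·TP/(2·TP+FP+FN) = 364/(364+15+45) = 364/424 = 0.8585

0.8585


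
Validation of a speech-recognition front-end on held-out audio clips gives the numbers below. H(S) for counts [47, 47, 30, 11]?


Probabilities: [47/135, 47/135, 30/135, 11/135] ≈ [0.3481, 0.3481, 0.2222, 0.0815]
H = -((47/135)·log₂(47/135) + (47/135)·log₂(47/135) + (30/135)·log₂(30/135) + (11/135)·log₂(11/135))
  = 1.8369 bits

1.8369 bits


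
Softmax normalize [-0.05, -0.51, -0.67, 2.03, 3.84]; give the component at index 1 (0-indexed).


Exponentials: e^-0.05=0.9512, e^-0.51=0.6005, e^-0.67=0.5117, e^2.03=7.6141, e^3.84=46.5255
Sum = 56.203
Softmax = [0.0169, 0.0107, 0.0091, 0.1355, 0.8278]
p[1] = 0.6005/56.203 = 0.0107

0.0107


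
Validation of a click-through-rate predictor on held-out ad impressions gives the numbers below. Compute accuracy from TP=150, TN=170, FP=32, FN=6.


Accuracy = (TP+TN)/(TP+TN+FP+FN)
= (150+170)/(358)
= 320/358 = 89.39%

89.39%


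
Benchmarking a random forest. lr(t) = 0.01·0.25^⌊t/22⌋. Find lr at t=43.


n_drops = ⌊43/22⌋ = 1
lr = 0.01·0.25^1 = 0.01·0.25 = 0.0025

0.0025


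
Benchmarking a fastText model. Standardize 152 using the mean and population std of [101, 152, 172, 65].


μ = 122.5, σ = 42.0981
z = (152 - 122.5)/42.0981 = 0.7007

0.7007


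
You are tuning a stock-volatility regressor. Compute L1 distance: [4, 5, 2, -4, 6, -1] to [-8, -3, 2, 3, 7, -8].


d = |4+ 8| + |5+ 3| + |2-2| + |-4-3| + |6-7| + |-1+ 8|
  = 12 + 8 + 0 + 7 + 1 + 7
  = 35

35


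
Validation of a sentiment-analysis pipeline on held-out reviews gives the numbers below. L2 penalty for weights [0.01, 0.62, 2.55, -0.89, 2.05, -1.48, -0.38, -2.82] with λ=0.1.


‖w‖₂² = (0.01)² + (0.62)² + (2.55)² + (-0.89)² + (2.05)² + (-1.48)² + (-0.38)² + (-2.82)²
     = 0.0001 + 0.3844 + 6.5025 + 0.7921 + 4.2025 + 2.1904 + 0.1444 + 7.9524
     = 22.1688
λ·‖w‖₂² = 0.1·22.1688 = 2.21688

2.21688


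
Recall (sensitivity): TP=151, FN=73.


Recall = TP/(TP+FN)
= 151/(151+73)
= 151/224 = 67.41%

67.41%


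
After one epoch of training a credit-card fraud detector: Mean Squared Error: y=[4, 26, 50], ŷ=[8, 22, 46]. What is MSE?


Squared errors: (4-8)²=16, (26-22)²=16, (50-46)²=16
Sum = 48
MSE = 48/3 = 16

16


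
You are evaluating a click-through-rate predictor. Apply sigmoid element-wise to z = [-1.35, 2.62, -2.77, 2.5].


σ(-1.35) = 1/(1+e^1.35) = 0.2059
σ(2.62) = 1/(1+e^-2.62) = 0.9321
σ(-2.77) = 1/(1+e^2.77) = 0.059
σ(2.5) = 1/(1+e^-2.5) = 0.9241
result = [0.2059, 0.9321, 0.059, 0.9241]

[0.2059, 0.9321, 0.059, 0.9241]


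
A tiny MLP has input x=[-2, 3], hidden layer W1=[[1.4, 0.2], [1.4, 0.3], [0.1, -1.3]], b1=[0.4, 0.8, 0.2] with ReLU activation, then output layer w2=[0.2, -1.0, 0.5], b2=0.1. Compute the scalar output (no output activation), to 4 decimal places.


z1[0] = (1.4)·(-2) + (0.2)·(3) + 0.4 = -1.8
z1[1] = (1.4)·(-2) + (0.3)·(3) + 0.8 = -1.1
z1[2] = (0.1)·(-2) + (-1.3)·(3) + 0.2 = -3.9
h = ReLU(z1) = [0.0, 0.0, 0.0]
output = (0.2)·(0.0) + (-1.0)·(0.0) + (0.5)·(0.0) + 0.1 = 0.1

0.1


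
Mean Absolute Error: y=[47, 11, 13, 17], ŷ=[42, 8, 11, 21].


Absolute errors: |47-42|=5, |11-8|=3, |13-11|=2, |17-21|=4
Sum = 14
MAE = 14/4 = 7/2

7/2


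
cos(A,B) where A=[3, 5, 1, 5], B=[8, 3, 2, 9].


A·B = 3·8 + 5·3 + 1·2 + 5·9 = 86
‖A‖ = √60 = 7.746, ‖B‖ = √158 = 12.5698
cos = 86/(√60·√158) = 86/√9480 = 0.8833

0.8833


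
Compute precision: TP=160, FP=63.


Precision = TP/(TP+FP)
= 160/(160+63)
= 160/223 = 71.75%

71.75%


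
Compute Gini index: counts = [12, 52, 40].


Probabilities: [12/104, 52/104, 40/104] ≈ [0.1154, 0.5, 0.3846]
Σpᵢ² = (144 + 2704 + 1600)/104² = 4448/10816
Gini = 1 - Σpᵢ² = 1 - 4448/10816 = 0.5888

0.5888


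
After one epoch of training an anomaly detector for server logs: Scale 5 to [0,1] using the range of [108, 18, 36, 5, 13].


min=5, max=108
(5-5)/(108-5) = 0/103 = 0.0

0.0


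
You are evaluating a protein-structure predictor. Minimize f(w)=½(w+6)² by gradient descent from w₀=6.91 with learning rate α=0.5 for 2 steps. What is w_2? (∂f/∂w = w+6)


step 1: grad = 6.91+6 = 12.91; w = 6.91 - 0.5·(12.91) = 0.455
step 2: grad = 0.455+6 = 6.455; w = 0.455 - 0.5·(6.455) = -2.7725

-2.7725


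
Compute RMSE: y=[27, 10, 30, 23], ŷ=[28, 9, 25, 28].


MSE = 52/4 = 13
RMSE = √(52/4) = 3.6056

3.6056


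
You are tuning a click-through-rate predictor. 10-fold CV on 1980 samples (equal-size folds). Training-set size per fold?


Fold size = 1980/10 = 198
Training per fold = 1980 - 198 = 1782

1782


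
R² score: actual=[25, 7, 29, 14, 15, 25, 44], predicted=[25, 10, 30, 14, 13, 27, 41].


ȳ = 22.7143
SS_res = Σ(y-ŷ)² = 27
SS_tot = Σ(y-ȳ)² = 885.43
R² = 1 - SS_res/SS_tot = 1 - 0.0305 = 0.9695

0.9695


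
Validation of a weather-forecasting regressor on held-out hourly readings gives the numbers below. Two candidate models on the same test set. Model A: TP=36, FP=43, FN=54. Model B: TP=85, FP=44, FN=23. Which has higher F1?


Model A: P=36/79=0.4557, R=36/90=0.4, F1=2PR/(P+R)=2TP/(2TP+FP+FN)=72/169=0.426
Model B: P=85/129=0.6589, R=85/108=0.787, F1=2PR/(P+R)=2TP/(2TP+FP+FN)=170/237=0.7173
0.426 < 0.7173 → Model B

Model B


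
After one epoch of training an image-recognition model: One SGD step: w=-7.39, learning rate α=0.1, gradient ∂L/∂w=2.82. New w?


w_new = w - α·∇
= -7.39 - 0.1·2.82
= -7.39 - 0.282
= -7.672

-7.672


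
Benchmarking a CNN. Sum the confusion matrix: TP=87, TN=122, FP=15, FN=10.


Total = TP + TN + FP + FN
= 87 + 122 + 15 + 10
= 234
(Predicted positive: 102, predicted negative: 132)

234


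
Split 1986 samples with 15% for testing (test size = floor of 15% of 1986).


Test = ⌊1986·15/100⌋ = 297
Train = 1986 - 297 = 1689

Train: 1689, Test: 297


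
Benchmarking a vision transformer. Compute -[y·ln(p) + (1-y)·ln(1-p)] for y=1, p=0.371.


BCE = -[y·ln(p) + (1-y)·ln(1-p)]
= -1·ln(0.371) - 0
= -ln(0.371) = 0.9916

0.9916


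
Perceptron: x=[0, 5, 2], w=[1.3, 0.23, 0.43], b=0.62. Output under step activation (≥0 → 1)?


z = (0)·(1.3) + (5)·(0.23) + (2)·(0.43) + 0.62
  = 2.63
step(z) = 1 (z≥0)

1


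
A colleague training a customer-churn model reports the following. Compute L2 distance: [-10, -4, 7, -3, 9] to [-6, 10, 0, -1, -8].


d = √((-10+ 6)² + (-4-10)² + (7-0)² + (-3+ 1)² + (9+ 8)²)
  = √(16 + 196 + 49 + 4 + 289)
  = √554 = 23.5372

23.5372


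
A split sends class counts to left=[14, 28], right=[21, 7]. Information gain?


Parent = [35, 35], H_parent = 1
H_left = 0.9183 (n=42), H_right = 0.8113 (n=28)
H_children = (42/70)·0.9183 + (28/70)·0.8113 = 0.8755
IG = 1 - 0.8755 = 0.1245

0.1245


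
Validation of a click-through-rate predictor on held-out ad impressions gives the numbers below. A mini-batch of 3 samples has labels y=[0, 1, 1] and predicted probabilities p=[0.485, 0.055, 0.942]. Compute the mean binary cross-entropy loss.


L[0] = -ln(1-0.485) = -ln(0.515) = 0.6636
L[1] = -ln(0.055) = 2.9004
L[2] = -ln(0.942) = 0.0598
mean = (0.6636 + 2.9004 + 0.0598)/3 = 1.2079

1.2079


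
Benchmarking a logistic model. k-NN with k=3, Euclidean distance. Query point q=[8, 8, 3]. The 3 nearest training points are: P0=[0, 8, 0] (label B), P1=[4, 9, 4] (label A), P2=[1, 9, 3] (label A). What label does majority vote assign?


d(q,P0) = 8.544  (label B)
d(q,P1) = 4.2426  (label A)
d(q,P2) = 7.0711  (label A)
Votes: A=2, B=1
Majority → A

A


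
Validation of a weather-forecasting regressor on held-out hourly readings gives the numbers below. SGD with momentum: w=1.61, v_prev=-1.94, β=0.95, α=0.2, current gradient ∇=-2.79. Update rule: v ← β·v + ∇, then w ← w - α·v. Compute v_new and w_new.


v_new = 0.95·-1.94 - 2.79 = -1.843 - 2.79 = -4.633
w_new = 1.61 - 0.2·-4.633 = 1.61 + 0.9266 = 2.5366

v_new=-4.633, w_new=2.5366


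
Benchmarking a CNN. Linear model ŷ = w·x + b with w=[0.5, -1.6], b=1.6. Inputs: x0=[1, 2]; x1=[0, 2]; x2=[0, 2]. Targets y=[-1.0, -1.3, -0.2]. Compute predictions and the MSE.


ŷ0 = (0.5)·(1) + (-1.6)·(2) + 1.6 = -1.1
ŷ1 = (0.5)·(0) + (-1.6)·(2) + 1.6 = -1.6
ŷ2 = (0.5)·(0) + (-1.6)·(2) + 1.6 = -1.6
errors² = [0.01, 0.09, 1.96]
MSE = 2.0600/3 = 0.6867

0.6867


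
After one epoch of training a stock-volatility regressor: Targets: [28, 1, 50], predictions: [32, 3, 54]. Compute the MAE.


Absolute errors: |28-32|=4, |1-3|=2, |50-54|=4
Sum = 10
MAE = 10/3 = 10/3

10/3


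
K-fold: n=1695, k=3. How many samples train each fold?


Fold size = 1695/3 = 565
Training per fold = 1695 - 565 = 1130

1130


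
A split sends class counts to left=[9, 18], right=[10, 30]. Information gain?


Parent = [19, 48], H_parent = 0.8603
H_left = 0.9183 (n=27), H_right = 0.8113 (n=40)
H_children = (27/67)·0.9183 + (40/67)·0.8113 = 0.8544
IG = 0.8603 - 0.8544 = 0.0059

0.0059


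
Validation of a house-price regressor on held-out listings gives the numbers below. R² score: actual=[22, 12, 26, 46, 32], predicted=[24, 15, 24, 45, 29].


ȳ = 27.6
SS_res = Σ(y-ŷ)² = 27
SS_tot = Σ(y-ȳ)² = 635.2
R² = 1 - SS_res/SS_tot = 1 - 0.0425 = 0.9575

0.9575


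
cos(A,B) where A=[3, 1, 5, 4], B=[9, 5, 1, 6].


A·B = 3·9 + 1·5 + 5·1 + 4·6 = 61
‖A‖ = √51 = 7.1414, ‖B‖ = √143 = 11.9583
cos = 61/(√51·√143) = 61/√7293 = 0.7143

0.7143


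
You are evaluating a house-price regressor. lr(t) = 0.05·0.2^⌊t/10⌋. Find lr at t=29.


n_drops = ⌊29/10⌋ = 2
lr = 0.05·0.2^2 = 0.05·0.04 = 0.002

0.002


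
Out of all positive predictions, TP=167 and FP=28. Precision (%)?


Precision = TP/(TP+FP)
= 167/(167+28)
= 167/195 = 85.64%

85.64%


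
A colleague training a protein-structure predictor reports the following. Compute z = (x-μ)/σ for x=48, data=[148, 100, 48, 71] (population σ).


μ = 91.75, σ = 37.3388
z = (48 - 91.75)/37.3388 = -1.1717

-1.1717


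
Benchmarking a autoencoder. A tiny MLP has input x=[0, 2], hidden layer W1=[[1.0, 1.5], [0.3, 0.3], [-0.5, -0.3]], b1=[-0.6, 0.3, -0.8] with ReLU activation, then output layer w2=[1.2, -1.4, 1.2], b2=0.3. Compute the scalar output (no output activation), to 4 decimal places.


z1[0] = (1.0)·(0) + (1.5)·(2) - 0.6 = 2.4
z1[1] = (0.3)·(0) + (0.3)·(2) + 0.3 = 0.9
z1[2] = (-0.5)·(0) + (-0.3)·(2) - 0.8 = -1.4
h = ReLU(z1) = [2.4, 0.9, 0.0]
output = (1.2)·(2.4) + (-1.4)·(0.9) + (1.2)·(0.0) + 0.3 = 1.92

1.92


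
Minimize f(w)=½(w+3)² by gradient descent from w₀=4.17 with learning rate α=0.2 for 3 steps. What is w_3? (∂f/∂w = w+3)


step 1: grad = 4.17+3 = 7.17; w = 4.17 - 0.2·(7.17) = 2.736
step 2: grad = 2.736+3 = 5.736; w = 2.736 - 0.2·(5.736) = 1.5888
step 3: grad = 1.5888+3 = 4.5888; w = 1.5888 - 0.2·(4.5888) = 0.67104

0.67104


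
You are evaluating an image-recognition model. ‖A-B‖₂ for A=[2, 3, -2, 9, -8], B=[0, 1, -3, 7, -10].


d = √((2-0)² + (3-1)² + (-2+ 3)² + (9-7)² + (-8+ 10)²)
  = √(4 + 4 + 1 + 4 + 4)
  = √17 = 4.1231

4.1231


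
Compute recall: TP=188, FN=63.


Recall = TP/(TP+FN)
= 188/(188+63)
= 188/251 = 74.9%

74.9%


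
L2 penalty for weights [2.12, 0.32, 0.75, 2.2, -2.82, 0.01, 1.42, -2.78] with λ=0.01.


‖w‖₂² = (2.12)² + (0.32)² + (0.75)² + (2.2)² + (-2.82)² + (0.01)² + (1.42)² + (-2.78)²
     = 4.4944 + 0.1024 + 0.5625 + 4.84 + 7.9524 + 0.0001 + 2.0164 + 7.7284
     = 27.6966
λ·‖w‖₂² = 0.01·27.6966 = 0.276966

0.276966


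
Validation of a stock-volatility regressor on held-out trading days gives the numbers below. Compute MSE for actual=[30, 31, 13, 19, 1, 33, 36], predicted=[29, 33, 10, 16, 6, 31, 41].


Squared errors: (30-29)²=1, (31-33)²=4, (13-10)²=9, (19-16)²=9, (1-6)²=25, (33-31)²=4, (36-41)²=25
Sum = 77
MSE = 77/7 = 11

11


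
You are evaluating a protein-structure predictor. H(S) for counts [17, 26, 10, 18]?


Probabilities: [17/71, 26/71, 10/71, 18/71] ≈ [0.2394, 0.3662, 0.1408, 0.2535]
H = -((17/71)·log₂(17/71) + (26/71)·log₂(26/71) + (10/71)·log₂(10/71) + (18/71)·log₂(18/71))
  = 1.9247 bits

1.9247 bits


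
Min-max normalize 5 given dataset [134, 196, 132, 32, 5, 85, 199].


min=5, max=199
(5-5)/(199-5) = 0/194 = 0.0

0.0


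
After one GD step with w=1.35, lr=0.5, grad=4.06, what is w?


w_new = w - α·∇
= 1.35 - 0.5·4.06
= 1.35 - 2.03
= -0.68

-0.68


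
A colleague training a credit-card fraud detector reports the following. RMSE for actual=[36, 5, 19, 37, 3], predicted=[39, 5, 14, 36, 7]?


MSE = 51/5 = 10.2
RMSE = √(51/5) = 3.1937

3.1937


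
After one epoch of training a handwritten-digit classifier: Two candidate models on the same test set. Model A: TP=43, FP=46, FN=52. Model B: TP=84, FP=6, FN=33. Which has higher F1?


Model A: P=43/89=0.4831, R=43/95=0.4526, F1=2PR/(P+R)=2TP/(2TP+FP+FN)=86/184=0.4674
Model B: P=84/90=0.9333, R=84/117=0.7179, F1=2PR/(P+R)=2TP/(2TP+FP+FN)=168/207=0.8116
0.4674 < 0.8116 → Model B

Model B


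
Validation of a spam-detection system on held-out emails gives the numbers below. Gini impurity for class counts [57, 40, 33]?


Probabilities: [57/130, 40/130, 33/130] ≈ [0.4385, 0.3077, 0.2538]
Σpᵢ² = (3249 + 1600 + 1089)/130² = 5938/16900
Gini = 1 - Σpᵢ² = 1 - 5938/16900 = 0.6486

0.6486


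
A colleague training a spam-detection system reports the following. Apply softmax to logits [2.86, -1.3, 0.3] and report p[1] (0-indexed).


Exponentials: e^2.86=17.4615, e^-1.3=0.2725, e^0.3=1.3499
Sum = 19.0839
Softmax = [0.915, 0.0143, 0.0707]
p[1] = 0.2725/19.0839 = 0.0143

0.0143


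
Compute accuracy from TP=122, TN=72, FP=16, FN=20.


Accuracy = (TP+TN)/(TP+TN+FP+FN)
= (122+72)/(230)
= 194/230 = 84.35%

84.35%


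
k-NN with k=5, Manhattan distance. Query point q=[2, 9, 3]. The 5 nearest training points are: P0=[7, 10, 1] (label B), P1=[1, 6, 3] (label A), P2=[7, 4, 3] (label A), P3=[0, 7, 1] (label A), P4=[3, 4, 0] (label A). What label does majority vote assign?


d(q,P0) = 8  (label B)
d(q,P1) = 4  (label A)
d(q,P2) = 10  (label A)
d(q,P3) = 6  (label A)
d(q,P4) = 9  (label A)
Votes: A=4, B=1
Majority → A

A


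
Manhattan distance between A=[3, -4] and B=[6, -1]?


d = |3-6| + |-4+ 1|
  = 3 + 3
  = 6

6


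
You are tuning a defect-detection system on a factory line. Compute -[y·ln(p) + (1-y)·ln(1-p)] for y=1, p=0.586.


BCE = -[y·ln(p) + (1-y)·ln(1-p)]
= -1·ln(0.586) - 0
= -ln(0.586) = 0.5344

0.5344


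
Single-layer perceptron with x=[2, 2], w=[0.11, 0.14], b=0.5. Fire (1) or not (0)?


z = (2)·(0.11) + (2)·(0.14) + 0.5
  = 1.0
step(z) = 1 (z≥0)

1


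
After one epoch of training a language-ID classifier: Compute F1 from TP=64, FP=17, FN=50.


Precision = 64/81 = 0.7901
Recall = 64/114 = 0.5614
F1 = 2·P·R/(P+R) = 2·TP/(2·TP+FP+FN) = 128/(128+17+50) = 128/195 = 0.6564

0.6564


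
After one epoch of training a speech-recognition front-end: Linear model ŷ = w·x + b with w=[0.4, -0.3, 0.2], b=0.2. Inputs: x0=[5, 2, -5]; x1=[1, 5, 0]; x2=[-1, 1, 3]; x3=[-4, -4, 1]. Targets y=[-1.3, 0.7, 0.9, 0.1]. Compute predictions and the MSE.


ŷ0 = (0.4)·(5) + (-0.3)·(2) + (0.2)·(-5) + 0.2 = 0.6
ŷ1 = (0.4)·(1) + (-0.3)·(5) + (0.2)·(0) + 0.2 = -0.9
ŷ2 = (0.4)·(-1) + (-0.3)·(1) + (0.2)·(3) + 0.2 = 0.1
ŷ3 = (0.4)·(-4) + (-0.3)·(-4) + (0.2)·(1) + 0.2 = -0.0
errors² = [3.61, 2.56, 0.64, 0.01]
MSE = 6.8200/4 = 1.705

1.705


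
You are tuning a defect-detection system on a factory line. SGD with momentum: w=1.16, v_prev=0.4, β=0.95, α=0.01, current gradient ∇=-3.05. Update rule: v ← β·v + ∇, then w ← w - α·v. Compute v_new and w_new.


v_new = 0.95·0.4 - 3.05 = 0.38 - 3.05 = -2.67
w_new = 1.16 - 0.01·-2.67 = 1.16 + 0.0267 = 1.1867

v_new=-2.67, w_new=1.1867


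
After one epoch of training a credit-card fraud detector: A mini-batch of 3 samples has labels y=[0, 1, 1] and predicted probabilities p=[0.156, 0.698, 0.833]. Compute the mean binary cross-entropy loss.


L[0] = -ln(1-0.156) = -ln(0.844) = 0.1696
L[1] = -ln(0.698) = 0.3595
L[2] = -ln(0.833) = 0.1827
mean = (0.1696 + 0.3595 + 0.1827)/3 = 0.2373

0.2373


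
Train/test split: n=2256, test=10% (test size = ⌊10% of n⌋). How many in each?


Test = ⌊2256·10/100⌋ = 225
Train = 2256 - 225 = 2031

Train: 2031, Test: 225


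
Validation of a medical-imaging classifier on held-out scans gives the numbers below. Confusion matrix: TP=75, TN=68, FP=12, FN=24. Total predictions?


Total = TP + TN + FP + FN
= 75 + 68 + 12 + 24
= 179
(Predicted positive: 87, predicted negative: 92)

179


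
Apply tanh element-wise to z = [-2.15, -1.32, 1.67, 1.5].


tanh(-2.15) = -0.9732
tanh(-1.32) = -0.8668
tanh(1.67) = 0.9316
tanh(1.5) = 0.9051
result = [-0.9732, -0.8668, 0.9316, 0.9051]

[-0.9732, -0.8668, 0.9316, 0.9051]


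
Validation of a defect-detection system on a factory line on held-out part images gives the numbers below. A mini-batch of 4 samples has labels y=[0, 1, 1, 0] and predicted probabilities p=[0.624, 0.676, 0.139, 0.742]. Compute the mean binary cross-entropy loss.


L[0] = -ln(1-0.624) = -ln(0.376) = 0.9782
L[1] = -ln(0.676) = 0.3916
L[2] = -ln(0.139) = 1.9733
L[3] = -ln(1-0.742) = -ln(0.258) = 1.3548
mean = (0.9782 + 0.3916 + 1.9733 + 1.3548)/4 = 1.1745

1.1745


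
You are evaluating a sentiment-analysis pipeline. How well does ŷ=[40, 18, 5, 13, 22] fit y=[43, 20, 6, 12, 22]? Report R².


ȳ = 20.6
SS_res = Σ(y-ŷ)² = 15
SS_tot = Σ(y-ȳ)² = 791.2
R² = 1 - SS_res/SS_tot = 1 - 0.019 = 0.981

0.981


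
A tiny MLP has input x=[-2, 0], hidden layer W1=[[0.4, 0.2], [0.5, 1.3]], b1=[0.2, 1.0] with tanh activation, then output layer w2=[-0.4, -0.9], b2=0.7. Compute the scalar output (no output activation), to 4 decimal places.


z1[0] = (0.4)·(-2) + (0.2)·(0) + 0.2 = -0.6
z1[1] = (0.5)·(-2) + (1.3)·(0) + 1.0 = 0.0
h = tanh(z1) = [-0.537, 0.0]
output = (-0.4)·(-0.537) + (-0.9)·(0.0) + 0.7 = 0.9148

0.9148


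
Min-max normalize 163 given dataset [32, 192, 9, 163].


min=9, max=192
(163-9)/(192-9) = 154/183 = 0.8415

0.8415


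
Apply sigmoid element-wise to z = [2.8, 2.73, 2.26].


σ(2.8) = 1/(1+e^-2.8) = 0.9427
σ(2.73) = 1/(1+e^-2.73) = 0.9388
σ(2.26) = 1/(1+e^-2.26) = 0.9055
result = [0.9427, 0.9388, 0.9055]

[0.9427, 0.9388, 0.9055]


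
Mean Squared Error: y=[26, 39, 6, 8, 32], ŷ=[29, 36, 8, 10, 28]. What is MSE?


Squared errors: (26-29)²=9, (39-36)²=9, (6-8)²=4, (8-10)²=4, (32-28)²=16
Sum = 42
MSE = 42/5 = 42/5

42/5


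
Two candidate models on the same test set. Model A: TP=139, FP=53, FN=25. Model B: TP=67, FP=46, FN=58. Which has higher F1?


Model A: P=139/192=0.724, R=139/164=0.8476, F1=2PR/(P+R)=2TP/(2TP+FP+FN)=278/356=0.7809
Model B: P=67/113=0.5929, R=67/125=0.536, F1=2PR/(P+R)=2TP/(2TP+FP+FN)=134/238=0.563
0.7809 > 0.563 → Model A

Model A


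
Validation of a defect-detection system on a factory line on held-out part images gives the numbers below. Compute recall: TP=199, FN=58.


Recall = TP/(TP+FN)
= 199/(199+58)
= 199/257 = 77.43%

77.43%


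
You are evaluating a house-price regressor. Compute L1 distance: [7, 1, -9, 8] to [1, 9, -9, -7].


d = |7-1| + |1-9| + |-9+ 9| + |8+ 7|
  = 6 + 8 + 0 + 15
  = 29

29


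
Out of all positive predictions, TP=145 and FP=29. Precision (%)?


Precision = TP/(TP+FP)
= 145/(145+29)
= 145/174 = 83.33%

83.33%


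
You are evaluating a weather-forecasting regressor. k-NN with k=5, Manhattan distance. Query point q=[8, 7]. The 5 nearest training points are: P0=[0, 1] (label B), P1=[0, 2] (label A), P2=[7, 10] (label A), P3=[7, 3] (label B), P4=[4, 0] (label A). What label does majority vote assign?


d(q,P0) = 14  (label B)
d(q,P1) = 13  (label A)
d(q,P2) = 4  (label A)
d(q,P3) = 5  (label B)
d(q,P4) = 11  (label A)
Votes: A=3, B=2
Majority → A

A


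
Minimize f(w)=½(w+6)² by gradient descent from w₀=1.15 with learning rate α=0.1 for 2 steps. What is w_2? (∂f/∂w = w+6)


step 1: grad = 1.15+6 = 7.15; w = 1.15 - 0.1·(7.15) = 0.435
step 2: grad = 0.435+6 = 6.435; w = 0.435 - 0.1·(6.435) = -0.2085

-0.2085


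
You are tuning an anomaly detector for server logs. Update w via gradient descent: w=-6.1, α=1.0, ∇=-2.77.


w_new = w - α·∇
= -6.1 - 1.0·-2.77
= -6.1 + 2.77
= -3.33

-3.33


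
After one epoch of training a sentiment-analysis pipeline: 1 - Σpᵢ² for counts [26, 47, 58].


Probabilities: [26/131, 47/131, 58/131] ≈ [0.1985, 0.3588, 0.4427]
Σpᵢ² = (676 + 2209 + 3364)/131² = 6249/17161
Gini = 1 - Σpᵢ² = 1 - 6249/17161 = 0.6359

0.6359


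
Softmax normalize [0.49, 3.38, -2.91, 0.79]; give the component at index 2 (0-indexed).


Exponentials: e^0.49=1.6323, e^3.38=29.3708, e^-2.91=0.0545, e^0.79=2.2034
Sum = 33.261
Softmax = [0.0491, 0.883, 0.0016, 0.0662]
p[2] = 0.0545/33.261 = 0.0016

0.0016


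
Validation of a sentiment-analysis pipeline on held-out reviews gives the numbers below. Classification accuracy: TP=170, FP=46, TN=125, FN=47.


Accuracy = (TP+TN)/(TP+TN+FP+FN)
= (170+125)/(388)
= 295/388 = 76.03%

76.03%


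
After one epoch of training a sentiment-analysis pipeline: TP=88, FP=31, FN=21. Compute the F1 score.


Precision = 88/119 = 0.7395
Recall = 88/109 = 0.8073
F1 = 2·P·R/(P+R) = 2·TP/(2·TP+FP+FN) = 176/(176+31+21) = 176/228 = 0.7719

0.7719


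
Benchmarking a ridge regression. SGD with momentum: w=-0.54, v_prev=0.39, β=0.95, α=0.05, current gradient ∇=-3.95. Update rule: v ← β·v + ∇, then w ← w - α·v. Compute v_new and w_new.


v_new = 0.95·0.39 - 3.95 = 0.3705 - 3.95 = -3.5795
w_new = -0.54 - 0.05·-3.5795 = -0.54 + 0.178975 = -0.361025

v_new=-3.5795, w_new=-0.361025


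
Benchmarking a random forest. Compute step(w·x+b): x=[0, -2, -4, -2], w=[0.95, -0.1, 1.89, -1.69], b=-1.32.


z = (0)·(0.95) + (-2)·(-0.1) + (-4)·(1.89) + (-2)·(-1.69) - 1.32
  = -5.3
step(z) = 0 (z<0)

0


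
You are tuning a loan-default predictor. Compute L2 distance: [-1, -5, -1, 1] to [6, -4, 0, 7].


d = √((-1-6)² + (-5+ 4)² + (-1-0)² + (1-7)²)
  = √(49 + 1 + 1 + 36)
  = √87 = 9.3274

9.3274


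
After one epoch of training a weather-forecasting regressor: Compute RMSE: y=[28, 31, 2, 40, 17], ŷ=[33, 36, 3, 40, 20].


MSE = 60/5 = 12
RMSE = √(60/5) = 3.4641

3.4641


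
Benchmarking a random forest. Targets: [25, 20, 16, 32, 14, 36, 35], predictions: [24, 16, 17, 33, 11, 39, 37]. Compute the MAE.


Absolute errors: |25-24|=1, |20-16|=4, |16-17|=1, |32-33|=1, |14-11|=3, |36-39|=3, |35-37|=2
Sum = 15
MAE = 15/7 = 15/7

15/7


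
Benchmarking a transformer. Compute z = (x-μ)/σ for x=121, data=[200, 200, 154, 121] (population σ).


μ = 168.75, σ = 33.357
z = (121 - 168.75)/33.357 = -1.4315

-1.4315


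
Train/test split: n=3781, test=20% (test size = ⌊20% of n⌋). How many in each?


Test = ⌊3781·20/100⌋ = 756
Train = 3781 - 756 = 3025

Train: 3025, Test: 756


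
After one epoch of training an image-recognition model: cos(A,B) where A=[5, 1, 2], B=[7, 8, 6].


A·B = 5·7 + 1·8 + 2·6 = 55
‖A‖ = √30 = 5.4772, ‖B‖ = √149 = 12.2066
cos = 55/(√30·√149) = 55/√4470 = 0.8226

0.8226


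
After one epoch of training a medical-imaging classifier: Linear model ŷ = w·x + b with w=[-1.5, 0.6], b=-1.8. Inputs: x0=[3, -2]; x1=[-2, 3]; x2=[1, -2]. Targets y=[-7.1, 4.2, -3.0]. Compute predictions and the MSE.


ŷ0 = (-1.5)·(3) + (0.6)·(-2) - 1.8 = -7.5
ŷ1 = (-1.5)·(-2) + (0.6)·(3) - 1.8 = 3.0
ŷ2 = (-1.5)·(1) + (0.6)·(-2) - 1.8 = -4.5
errors² = [0.16, 1.44, 2.25]
MSE = 3.8500/3 = 1.2833

1.2833


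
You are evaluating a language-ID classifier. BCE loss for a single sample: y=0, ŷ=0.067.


BCE = -[y·ln(p) + (1-y)·ln(1-p)]
= -0 - 1·ln(1-0.067)
= -ln(0.933) = 0.0694

0.0694


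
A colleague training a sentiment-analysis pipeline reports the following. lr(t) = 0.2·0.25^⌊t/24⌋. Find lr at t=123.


n_drops = ⌊123/24⌋ = 5
lr = 0.2·0.25^5 = 0.2·0.0009765625 = 0.0001953125

0.0001953125


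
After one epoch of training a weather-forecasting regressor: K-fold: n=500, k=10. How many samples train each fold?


Fold size = 500/10 = 50
Training per fold = 500 - 50 = 450

450


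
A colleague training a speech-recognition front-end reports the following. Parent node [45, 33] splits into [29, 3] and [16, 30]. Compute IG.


Parent = [45, 33], H_parent = 0.9829
H_left = 0.4489 (n=32), H_right = 0.9321 (n=46)
H_children = (32/78)·0.4489 + (46/78)·0.9321 = 0.7339
IG = 0.9829 - 0.7339 = 0.249

0.249


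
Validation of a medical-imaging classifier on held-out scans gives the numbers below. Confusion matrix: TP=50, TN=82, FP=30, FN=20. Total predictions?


Total = TP + TN + FP + FN
= 50 + 82 + 30 + 20
= 182
(Predicted positive: 80, predicted negative: 102)

182


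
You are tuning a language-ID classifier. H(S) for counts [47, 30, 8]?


Probabilities: [47/85, 30/85, 8/85] ≈ [0.5529, 0.3529, 0.0941]
H = -((47/85)·log₂(47/85) + (30/85)·log₂(30/85) + (8/85)·log₂(8/85))
  = 1.3238 bits

1.3238 bits


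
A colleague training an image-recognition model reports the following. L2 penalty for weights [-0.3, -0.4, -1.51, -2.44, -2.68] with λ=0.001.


‖w‖₂² = (-0.3)² + (-0.4)² + (-1.51)² + (-2.44)² + (-2.68)²
     = 0.09 + 0.16 + 2.2801 + 5.9536 + 7.1824
     = 15.6661
λ·‖w‖₂² = 0.001·15.6661 = 0.015666

0.015666


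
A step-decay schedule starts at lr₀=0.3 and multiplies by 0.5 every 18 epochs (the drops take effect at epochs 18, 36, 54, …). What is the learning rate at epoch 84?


n_drops = ⌊84/18⌋ = 4
lr = 0.3·0.5^4 = 0.3·0.0625 = 0.01875

0.01875


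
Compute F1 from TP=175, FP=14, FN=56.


Precision = 175/189 = 0.9259
Recall = 175/231 = 0.7576
F1 = 2·P·R/(P+R) = 2·TP/(2·TP+FP+FN) = 350/(350+14+56) = 350/420 = 0.8333

0.8333


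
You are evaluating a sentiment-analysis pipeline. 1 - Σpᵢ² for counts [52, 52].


Probabilities: [52/104, 52/104] ≈ [0.5, 0.5]
Σpᵢ² = (2704 + 2704)/104² = 5408/10816
Gini = 1 - Σpᵢ² = 1 - 5408/10816 = 0.5

0.5


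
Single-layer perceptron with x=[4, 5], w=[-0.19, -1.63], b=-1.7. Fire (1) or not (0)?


z = (4)·(-0.19) + (5)·(-1.63) - 1.7
  = -10.61
step(z) = 0 (z<0)

0


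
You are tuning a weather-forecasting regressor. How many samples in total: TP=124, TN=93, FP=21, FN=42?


Total = TP + TN + FP + FN
= 124 + 93 + 21 + 42
= 280
(Predicted positive: 145, predicted negative: 135)

280


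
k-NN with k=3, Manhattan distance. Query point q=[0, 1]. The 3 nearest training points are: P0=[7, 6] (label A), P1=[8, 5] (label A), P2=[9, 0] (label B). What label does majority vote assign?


d(q,P0) = 12  (label A)
d(q,P1) = 12  (label A)
d(q,P2) = 10  (label B)
Votes: A=2, B=1
Majority → A

A


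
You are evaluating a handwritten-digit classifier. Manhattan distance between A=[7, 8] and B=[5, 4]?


d = |7-5| + |8-4|
  = 2 + 4
  = 6

6


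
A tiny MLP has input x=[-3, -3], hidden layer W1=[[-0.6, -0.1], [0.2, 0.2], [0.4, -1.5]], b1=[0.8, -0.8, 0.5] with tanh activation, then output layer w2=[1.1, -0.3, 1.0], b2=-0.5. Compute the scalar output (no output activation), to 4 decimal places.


z1[0] = (-0.6)·(-3) + (-0.1)·(-3) + 0.8 = 2.9
z1[1] = (0.2)·(-3) + (0.2)·(-3) - 0.8 = -2.0
z1[2] = (0.4)·(-3) + (-1.5)·(-3) + 0.5 = 3.8
h = tanh(z1) = [0.994, -0.964, 0.999]
output = (1.1)·(0.994) + (-0.3)·(-0.964) + (1.0)·(0.999) - 0.5 = 1.8816

1.8816


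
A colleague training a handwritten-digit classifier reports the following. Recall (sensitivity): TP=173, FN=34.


Recall = TP/(TP+FN)
= 173/(173+34)
= 173/207 = 83.57%

83.57%


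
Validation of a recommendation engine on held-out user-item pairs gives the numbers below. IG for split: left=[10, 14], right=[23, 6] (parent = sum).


Parent = [33, 20], H_parent = 0.9562
H_left = 0.9799 (n=24), H_right = 0.7355 (n=29)
H_children = (24/53)·0.9799 + (29/53)·0.7355 = 0.8462
IG = 0.9562 - 0.8462 = 0.11

0.11


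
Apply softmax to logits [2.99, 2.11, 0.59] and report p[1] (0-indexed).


Exponentials: e^2.99=19.8857, e^2.11=8.2482, e^0.59=1.804
Sum = 29.9379
Softmax = [0.6642, 0.2755, 0.0603]
p[1] = 8.2482/29.9379 = 0.2755

0.2755


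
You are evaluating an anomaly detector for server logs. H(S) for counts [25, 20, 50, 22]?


Probabilities: [25/117, 20/117, 50/117, 22/117] ≈ [0.2137, 0.1709, 0.4274, 0.188]
H = -((25/117)·log₂(25/117) + (20/117)·log₂(20/117) + (50/117)·log₂(50/117) + (22/117)·log₂(22/117))
  = 1.8889 bits

1.8889 bits


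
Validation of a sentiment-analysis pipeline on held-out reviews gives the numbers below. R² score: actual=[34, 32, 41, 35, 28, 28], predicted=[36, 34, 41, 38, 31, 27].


ȳ = 33
SS_res = Σ(y-ŷ)² = 27
SS_tot = Σ(y-ȳ)² = 120
R² = 1 - SS_res/SS_tot = 1 - 0.225 = 0.775

0.775


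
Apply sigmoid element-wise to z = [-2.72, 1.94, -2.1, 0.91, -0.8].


σ(-2.72) = 1/(1+e^2.72) = 0.0618
σ(1.94) = 1/(1+e^-1.94) = 0.8744
σ(-2.1) = 1/(1+e^2.1) = 0.1091
σ(0.91) = 1/(1+e^-0.91) = 0.713
σ(-0.8) = 1/(1+e^0.8) = 0.31
result = [0.0618, 0.8744, 0.1091, 0.713, 0.31]

[0.0618, 0.8744, 0.1091, 0.713, 0.31]


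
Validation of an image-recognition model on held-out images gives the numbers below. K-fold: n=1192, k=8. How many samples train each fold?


Fold size = 1192/8 = 149
Training per fold = 1192 - 149 = 1043

1043


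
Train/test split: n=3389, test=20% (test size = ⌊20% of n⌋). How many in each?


Test = ⌊3389·20/100⌋ = 677
Train = 3389 - 677 = 2712

Train: 2712, Test: 677


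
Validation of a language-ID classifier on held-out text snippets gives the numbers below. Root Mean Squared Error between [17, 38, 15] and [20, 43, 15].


MSE = 34/3 = 11.3333
RMSE = √(34/3) = 3.3665

3.3665


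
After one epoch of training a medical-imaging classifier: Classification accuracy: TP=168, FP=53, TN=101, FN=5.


Accuracy = (TP+TN)/(TP+TN+FP+FN)
= (168+101)/(327)
= 269/327 = 82.26%

82.26%


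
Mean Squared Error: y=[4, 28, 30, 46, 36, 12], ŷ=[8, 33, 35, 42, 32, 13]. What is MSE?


Squared errors: (4-8)²=16, (28-33)²=25, (30-35)²=25, (46-42)²=16, (36-32)²=16, (12-13)²=1
Sum = 99
MSE = 99/6 = 33/2

33/2


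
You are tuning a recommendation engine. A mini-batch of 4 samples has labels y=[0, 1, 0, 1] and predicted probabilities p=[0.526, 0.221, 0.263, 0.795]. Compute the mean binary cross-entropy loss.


L[0] = -ln(1-0.526) = -ln(0.474) = 0.7465
L[1] = -ln(0.221) = 1.5096
L[2] = -ln(1-0.263) = -ln(0.737) = 0.3052
L[3] = -ln(0.795) = 0.2294
mean = (0.7465 + 1.5096 + 0.3052 + 0.2294)/4 = 0.6977

0.6977


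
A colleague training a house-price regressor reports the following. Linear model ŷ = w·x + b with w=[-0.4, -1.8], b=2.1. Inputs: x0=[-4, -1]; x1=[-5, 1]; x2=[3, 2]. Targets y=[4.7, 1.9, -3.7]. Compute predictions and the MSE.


ŷ0 = (-0.4)·(-4) + (-1.8)·(-1) + 2.1 = 5.5
ŷ1 = (-0.4)·(-5) + (-1.8)·(1) + 2.1 = 2.3
ŷ2 = (-0.4)·(3) + (-1.8)·(2) + 2.1 = -2.7
errors² = [0.64, 0.16, 1.0]
MSE = 1.8000/3 = 0.6

0.6


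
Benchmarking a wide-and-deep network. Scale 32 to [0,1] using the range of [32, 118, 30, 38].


min=30, max=118
(32-30)/(118-30) = 2/88 = 0.0227

0.0227


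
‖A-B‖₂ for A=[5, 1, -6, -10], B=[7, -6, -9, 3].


d = √((5-7)² + (1+ 6)² + (-6+ 9)² + (-10-3)²)
  = √(4 + 49 + 9 + 169)
  = √231 = 15.1987

15.1987


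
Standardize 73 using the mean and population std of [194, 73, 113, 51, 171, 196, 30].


μ = 118.2857, σ = 64.3111
z = (73 - 118.2857)/64.3111 = -0.7042

-0.7042


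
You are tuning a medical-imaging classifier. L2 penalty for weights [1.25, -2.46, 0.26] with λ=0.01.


‖w‖₂² = (1.25)² + (-2.46)² + (0.26)²
     = 1.5625 + 6.0516 + 0.0676
     = 7.6817
λ·‖w‖₂² = 0.01·7.6817 = 0.076817

0.076817


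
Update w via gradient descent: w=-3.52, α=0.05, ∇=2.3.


w_new = w - α·∇
= -3.52 - 0.05·2.3
= -3.52 - 0.115
= -3.635

-3.635


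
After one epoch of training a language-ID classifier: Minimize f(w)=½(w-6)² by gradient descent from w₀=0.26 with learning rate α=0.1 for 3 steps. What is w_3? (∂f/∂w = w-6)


step 1: grad = 0.26-6 = -5.74; w = 0.26 - 0.1·(-5.74) = 0.834
step 2: grad = 0.834-6 = -5.166; w = 0.834 - 0.1·(-5.166) = 1.3506
step 3: grad = 1.3506-6 = -4.6494; w = 1.3506 - 0.1·(-4.6494) = 1.81554

1.81554


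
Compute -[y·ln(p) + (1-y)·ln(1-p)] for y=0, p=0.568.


BCE = -[y·ln(p) + (1-y)·ln(1-p)]
= -0 - 1·ln(1-0.568)
= -ln(0.432) = 0.8393

0.8393


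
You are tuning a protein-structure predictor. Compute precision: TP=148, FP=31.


Precision = TP/(TP+FP)
= 148/(148+31)
= 148/179 = 82.68%

82.68%


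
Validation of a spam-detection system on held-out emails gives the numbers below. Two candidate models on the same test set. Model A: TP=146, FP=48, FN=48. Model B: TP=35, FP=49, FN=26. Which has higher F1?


Model A: P=146/194=0.7526, R=146/194=0.7526, F1=2PR/(P+R)=2TP/(2TP+FP+FN)=292/388=0.7526
Model B: P=35/84=0.4167, R=35/61=0.5738, F1=2PR/(P+R)=2TP/(2TP+FP+FN)=70/145=0.4828
0.7526 > 0.4828 → Model A

Model A
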